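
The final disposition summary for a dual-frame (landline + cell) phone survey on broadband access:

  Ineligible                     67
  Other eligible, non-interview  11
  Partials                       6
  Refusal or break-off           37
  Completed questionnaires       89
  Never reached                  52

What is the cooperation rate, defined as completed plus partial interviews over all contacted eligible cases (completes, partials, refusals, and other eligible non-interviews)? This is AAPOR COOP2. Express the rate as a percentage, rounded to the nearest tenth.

Top = 89 + 6 = 95
Denominator = 89 + 6 + 37 + 11 = 143
COOP2 = 95 / 143 = 0.6643

66.4%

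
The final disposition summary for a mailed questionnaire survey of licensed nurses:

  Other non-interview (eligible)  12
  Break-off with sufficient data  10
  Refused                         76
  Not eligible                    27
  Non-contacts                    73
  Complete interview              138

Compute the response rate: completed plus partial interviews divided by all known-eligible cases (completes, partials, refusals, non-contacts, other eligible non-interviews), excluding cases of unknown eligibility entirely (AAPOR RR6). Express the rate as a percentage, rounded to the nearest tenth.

Top → 138 + 10 = 148
Denominator → 138 + 10 + 76 + 73 + 12 = 309
RR6 = 148 / 309 = 0.4790

47.9%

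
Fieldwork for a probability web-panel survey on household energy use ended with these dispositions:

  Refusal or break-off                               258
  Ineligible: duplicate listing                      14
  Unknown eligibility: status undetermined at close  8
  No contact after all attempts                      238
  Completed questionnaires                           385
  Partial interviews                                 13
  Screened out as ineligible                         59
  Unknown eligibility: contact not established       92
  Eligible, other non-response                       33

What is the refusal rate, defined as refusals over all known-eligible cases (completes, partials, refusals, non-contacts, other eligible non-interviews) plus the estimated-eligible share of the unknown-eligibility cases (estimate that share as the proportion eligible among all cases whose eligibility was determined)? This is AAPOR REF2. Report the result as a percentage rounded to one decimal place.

Undetermined eligibility = 92 + 8 = 100
Out of scope = 59 + 14 = 73
Top: 258
Determined eligible: 385 + 13 + 258 + 238 + 33 = 927
e = 927 / (927 + 73) = 927 / 1000 = 0.9270
Eligible share of unknowns: 0.9270 × 100 = 92.70
Denominator: 927 + 92.70 = 1019.70
REF2 = 258 / 1019.70 = 0.2530

25.3%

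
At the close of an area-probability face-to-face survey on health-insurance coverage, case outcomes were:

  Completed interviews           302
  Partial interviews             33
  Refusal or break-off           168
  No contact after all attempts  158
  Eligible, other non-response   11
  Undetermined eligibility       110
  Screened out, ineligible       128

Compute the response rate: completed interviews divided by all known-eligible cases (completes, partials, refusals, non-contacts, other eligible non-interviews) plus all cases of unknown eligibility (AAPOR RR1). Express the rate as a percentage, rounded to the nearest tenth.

38.6%

Num: 302
Denominator: 302 + 33 + 168 + 158 + 11 + 110 = 782
RR1 = 302 / 782 = 0.3862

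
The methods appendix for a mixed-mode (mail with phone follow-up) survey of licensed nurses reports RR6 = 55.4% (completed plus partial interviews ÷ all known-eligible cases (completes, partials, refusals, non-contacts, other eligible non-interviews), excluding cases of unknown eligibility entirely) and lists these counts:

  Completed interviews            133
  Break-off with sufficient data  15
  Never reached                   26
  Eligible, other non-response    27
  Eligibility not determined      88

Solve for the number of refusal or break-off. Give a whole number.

66

Top = 133 + 15 = 148
RR6 = 148 / D = 0.554
D = 148 / 0.554 = 267.1
Remaining denominator categories sum to 201
refusal or break-off = 267.1 − 201 ≈ 66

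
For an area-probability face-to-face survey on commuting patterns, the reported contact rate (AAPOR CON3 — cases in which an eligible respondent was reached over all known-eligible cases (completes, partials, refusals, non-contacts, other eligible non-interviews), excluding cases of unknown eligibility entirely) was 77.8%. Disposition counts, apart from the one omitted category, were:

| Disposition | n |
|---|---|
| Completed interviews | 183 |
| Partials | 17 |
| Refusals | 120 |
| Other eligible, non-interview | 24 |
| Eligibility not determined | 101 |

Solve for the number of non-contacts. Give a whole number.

Num: 183 + 17 + 120 + 24 = 344
CON3 = 344 / D = 0.778
D = 344 / 0.778 = 442.2
Rest of base = 344
non-contacts = 442.2 − 344 ≈ 98

98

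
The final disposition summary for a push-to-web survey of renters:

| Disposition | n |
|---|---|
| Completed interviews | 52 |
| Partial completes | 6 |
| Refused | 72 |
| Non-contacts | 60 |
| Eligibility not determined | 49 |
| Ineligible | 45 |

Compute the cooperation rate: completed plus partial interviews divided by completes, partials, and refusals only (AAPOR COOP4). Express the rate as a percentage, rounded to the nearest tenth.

44.6%

Top = 52 + 6 = 58
Denominator = 52 + 6 + 72 = 130
COOP4 = 58 / 130 = 0.4462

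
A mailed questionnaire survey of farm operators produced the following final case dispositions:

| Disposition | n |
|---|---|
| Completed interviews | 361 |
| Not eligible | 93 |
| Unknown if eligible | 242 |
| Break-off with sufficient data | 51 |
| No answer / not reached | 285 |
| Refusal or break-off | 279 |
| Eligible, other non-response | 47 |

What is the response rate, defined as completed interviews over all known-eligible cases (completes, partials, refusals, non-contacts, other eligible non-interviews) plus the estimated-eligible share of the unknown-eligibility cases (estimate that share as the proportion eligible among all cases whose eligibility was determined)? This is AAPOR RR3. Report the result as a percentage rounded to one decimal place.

Numerator = 361
Eligible (known) = 361 + 51 + 279 + 285 + 47 = 1023
e = 1023 / (1023 + 93) = 1023 / 1116 = 0.9167
Estimated eligible among unknowns = 0.9167 × 242 = 221.84
Base = 1023 + 221.84 = 1244.84
RR3 = 361 / 1244.84 = 0.2900

29.0%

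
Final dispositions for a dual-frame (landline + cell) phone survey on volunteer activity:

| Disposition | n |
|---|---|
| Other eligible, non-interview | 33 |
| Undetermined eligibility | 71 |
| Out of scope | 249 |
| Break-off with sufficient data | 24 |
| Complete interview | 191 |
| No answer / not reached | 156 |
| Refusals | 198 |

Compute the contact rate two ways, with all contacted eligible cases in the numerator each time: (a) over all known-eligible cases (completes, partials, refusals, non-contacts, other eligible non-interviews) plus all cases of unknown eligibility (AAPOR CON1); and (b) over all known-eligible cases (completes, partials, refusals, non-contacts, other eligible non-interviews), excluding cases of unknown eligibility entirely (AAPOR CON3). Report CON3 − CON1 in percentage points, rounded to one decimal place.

7.8

Numerator = 191 + 24 + 198 + 33 = 446
Denom = 191 + 24 + 198 + 156 + 33 + 71 = 673
CON1 = 446 / 673 = 0.6627
Denom = 191 + 24 + 198 + 156 + 33 = 602
CON3 = 446 / 602 = 0.7409
Difference = 74.09 − 66.27 = 7.82 percentage points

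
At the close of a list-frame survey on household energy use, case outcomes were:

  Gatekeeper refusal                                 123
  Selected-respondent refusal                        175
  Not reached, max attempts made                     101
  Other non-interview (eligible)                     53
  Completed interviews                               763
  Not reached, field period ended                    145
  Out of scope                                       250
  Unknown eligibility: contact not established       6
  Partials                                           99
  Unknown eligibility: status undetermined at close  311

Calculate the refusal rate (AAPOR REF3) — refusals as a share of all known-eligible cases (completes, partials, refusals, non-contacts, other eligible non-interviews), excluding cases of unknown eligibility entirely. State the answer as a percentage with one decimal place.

20.4%

Refusals = 123 + 175 = 298
No contact after all attempts = 145 + 101 = 246
Undetermined eligibility = 6 + 311 = 317
Num = 298
Denom = 763 + 99 + 298 + 246 + 53 = 1459
REF3 = 298 / 1459 = 0.2042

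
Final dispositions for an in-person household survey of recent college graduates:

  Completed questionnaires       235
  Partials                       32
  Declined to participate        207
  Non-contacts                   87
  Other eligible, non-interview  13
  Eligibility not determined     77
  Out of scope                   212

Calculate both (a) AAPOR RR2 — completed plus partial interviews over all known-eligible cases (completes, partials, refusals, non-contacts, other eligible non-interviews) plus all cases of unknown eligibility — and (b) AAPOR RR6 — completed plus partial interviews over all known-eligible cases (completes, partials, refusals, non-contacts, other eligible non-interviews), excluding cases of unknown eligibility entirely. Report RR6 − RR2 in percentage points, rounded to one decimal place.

5.5

Numerator: 235 + 32 = 267
Base: 235 + 32 + 207 + 87 + 13 + 77 = 651
RR2 = 267 / 651 = 0.4101
Base: 235 + 32 + 207 + 87 + 13 = 574
RR6 = 267 / 574 = 0.4652
Difference = 46.52 − 41.01 = 5.51 percentage points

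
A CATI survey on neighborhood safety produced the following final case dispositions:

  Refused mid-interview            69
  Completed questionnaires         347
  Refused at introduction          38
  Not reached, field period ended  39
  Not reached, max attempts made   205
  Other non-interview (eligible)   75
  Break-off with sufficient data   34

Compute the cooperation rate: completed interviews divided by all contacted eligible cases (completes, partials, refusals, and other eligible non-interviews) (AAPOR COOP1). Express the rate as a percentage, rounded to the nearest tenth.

61.6%

Declined to participate = 38 + 69 = 107
Never reached = 39 + 205 = 244
Top → 347
Denominator → 347 + 34 + 107 + 75 = 563
COOP1 = 347 / 563 = 0.6163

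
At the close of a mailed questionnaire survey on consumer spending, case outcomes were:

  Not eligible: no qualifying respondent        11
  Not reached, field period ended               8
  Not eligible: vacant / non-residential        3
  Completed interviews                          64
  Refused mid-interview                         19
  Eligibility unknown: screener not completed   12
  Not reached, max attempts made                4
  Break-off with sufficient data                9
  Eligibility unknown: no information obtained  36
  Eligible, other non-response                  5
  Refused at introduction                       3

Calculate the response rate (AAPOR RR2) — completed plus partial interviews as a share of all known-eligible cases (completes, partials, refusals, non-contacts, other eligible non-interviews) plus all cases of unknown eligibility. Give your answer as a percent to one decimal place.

45.6%

Declined to participate = 3 + 19 = 22
No answer / not reached = 8 + 4 = 12
Unknown if eligible = 12 + 36 = 48
Ineligible = 11 + 3 = 14
Top: 64 + 9 = 73
Base: 64 + 9 + 22 + 12 + 5 + 48 = 160
RR2 = 73 / 160 = 0.4562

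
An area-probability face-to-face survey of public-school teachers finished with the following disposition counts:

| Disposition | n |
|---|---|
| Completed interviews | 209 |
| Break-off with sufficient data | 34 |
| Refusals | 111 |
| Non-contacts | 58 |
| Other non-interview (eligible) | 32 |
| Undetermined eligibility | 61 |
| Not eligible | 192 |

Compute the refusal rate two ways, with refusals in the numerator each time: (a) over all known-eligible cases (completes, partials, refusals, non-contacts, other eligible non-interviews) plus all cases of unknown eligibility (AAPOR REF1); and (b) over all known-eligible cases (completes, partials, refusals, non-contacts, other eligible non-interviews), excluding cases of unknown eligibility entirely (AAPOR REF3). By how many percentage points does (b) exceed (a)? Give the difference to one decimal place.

Num: 111
Denominator: 209 + 34 + 111 + 58 + 32 + 61 = 505
REF1 = 111 / 505 = 0.2198
Denominator: 209 + 34 + 111 + 58 + 32 = 444
REF3 = 111 / 444 = 0.2500
Difference = 25.00 − 21.98 = 3.02 percentage points

3.0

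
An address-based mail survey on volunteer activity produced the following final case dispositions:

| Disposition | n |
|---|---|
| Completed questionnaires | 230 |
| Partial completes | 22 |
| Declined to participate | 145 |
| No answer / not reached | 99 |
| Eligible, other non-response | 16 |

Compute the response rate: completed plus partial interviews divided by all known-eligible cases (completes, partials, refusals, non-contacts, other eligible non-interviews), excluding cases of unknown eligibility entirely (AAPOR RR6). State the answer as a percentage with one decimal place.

49.2%

Top: 230 + 22 = 252
Denom: 230 + 22 + 145 + 99 + 16 = 512
RR6 = 252 / 512 = 0.4922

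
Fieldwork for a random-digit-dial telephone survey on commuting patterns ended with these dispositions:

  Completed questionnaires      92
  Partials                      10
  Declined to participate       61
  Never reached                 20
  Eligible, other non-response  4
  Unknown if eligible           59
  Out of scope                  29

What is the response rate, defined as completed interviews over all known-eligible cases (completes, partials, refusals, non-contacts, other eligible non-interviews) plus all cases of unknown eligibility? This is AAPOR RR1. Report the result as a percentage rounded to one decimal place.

37.4%

Top = 92
Denom = 92 + 10 + 61 + 20 + 4 + 59 = 246
RR1 = 92 / 246 = 0.3740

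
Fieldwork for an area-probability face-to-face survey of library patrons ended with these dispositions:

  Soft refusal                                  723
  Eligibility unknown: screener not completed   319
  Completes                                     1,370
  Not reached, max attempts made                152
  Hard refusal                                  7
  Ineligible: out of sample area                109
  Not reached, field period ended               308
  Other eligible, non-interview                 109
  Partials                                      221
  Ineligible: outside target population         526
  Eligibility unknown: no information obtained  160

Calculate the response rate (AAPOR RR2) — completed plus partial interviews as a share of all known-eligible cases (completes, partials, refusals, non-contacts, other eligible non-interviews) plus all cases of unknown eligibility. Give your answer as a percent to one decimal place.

47.2%

Declined to participate = 7 + 723 = 730
Never reached = 308 + 152 = 460
Unknown eligibility = 319 + 160 = 479
Ineligible = 526 + 109 = 635
Num = 1370 + 221 = 1591
Denom = 1370 + 221 + 730 + 460 + 109 + 479 = 3369
RR2 = 1591 / 3369 = 0.4722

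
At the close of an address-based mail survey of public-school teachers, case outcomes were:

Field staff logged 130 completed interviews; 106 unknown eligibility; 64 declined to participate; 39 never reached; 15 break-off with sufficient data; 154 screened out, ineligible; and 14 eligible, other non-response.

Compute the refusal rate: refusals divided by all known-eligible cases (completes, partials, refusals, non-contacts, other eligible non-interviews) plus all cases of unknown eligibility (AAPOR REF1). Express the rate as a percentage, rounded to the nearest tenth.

17.4%

Num = 64
Denominator = 130 + 15 + 64 + 39 + 14 + 106 = 368
REF1 = 64 / 368 = 0.1739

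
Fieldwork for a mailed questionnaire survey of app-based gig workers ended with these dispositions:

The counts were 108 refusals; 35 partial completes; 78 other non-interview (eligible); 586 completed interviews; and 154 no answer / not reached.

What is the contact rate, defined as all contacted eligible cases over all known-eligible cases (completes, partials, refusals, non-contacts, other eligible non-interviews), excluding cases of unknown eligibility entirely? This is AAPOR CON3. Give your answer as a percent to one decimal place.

Numerator → 586 + 35 + 108 + 78 = 807
Denom → 586 + 35 + 108 + 154 + 78 = 961
CON3 = 807 / 961 = 0.8398

84.0%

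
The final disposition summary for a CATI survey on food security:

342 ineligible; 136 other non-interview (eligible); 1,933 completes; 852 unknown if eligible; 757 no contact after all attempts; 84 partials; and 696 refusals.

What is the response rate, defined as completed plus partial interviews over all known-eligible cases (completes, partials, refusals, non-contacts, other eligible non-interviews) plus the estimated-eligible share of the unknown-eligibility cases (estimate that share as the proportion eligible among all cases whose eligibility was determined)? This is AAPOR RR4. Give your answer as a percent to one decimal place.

Top: 1933 + 84 = 2017
Eligible (known): 1933 + 84 + 696 + 757 + 136 = 3606
e = 3606 / (3606 + 342) = 3606 / 3948 = 0.9134
e × U: 0.9134 × 852 = 778.22
Base: 3606 + 778.22 = 4384.22
RR4 = 2017 / 4384.22 = 0.4601

46.0%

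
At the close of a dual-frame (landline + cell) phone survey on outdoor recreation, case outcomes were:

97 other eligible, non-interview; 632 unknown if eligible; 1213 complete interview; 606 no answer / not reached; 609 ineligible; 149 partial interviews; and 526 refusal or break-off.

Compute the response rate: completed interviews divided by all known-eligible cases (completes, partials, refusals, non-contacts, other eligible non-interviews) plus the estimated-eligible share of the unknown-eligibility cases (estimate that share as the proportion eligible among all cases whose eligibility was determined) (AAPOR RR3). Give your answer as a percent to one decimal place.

39.1%

Top → 1213
Determined eligible → 1213 + 149 + 526 + 606 + 97 = 2591
e = 2591 / (2591 + 609) = 2591 / 3200 = 0.8097
Eligible share of unknowns → 0.8097 × 632 = 511.73
Denominator → 2591 + 511.73 = 3102.73
RR3 = 1213 / 3102.73 = 0.3909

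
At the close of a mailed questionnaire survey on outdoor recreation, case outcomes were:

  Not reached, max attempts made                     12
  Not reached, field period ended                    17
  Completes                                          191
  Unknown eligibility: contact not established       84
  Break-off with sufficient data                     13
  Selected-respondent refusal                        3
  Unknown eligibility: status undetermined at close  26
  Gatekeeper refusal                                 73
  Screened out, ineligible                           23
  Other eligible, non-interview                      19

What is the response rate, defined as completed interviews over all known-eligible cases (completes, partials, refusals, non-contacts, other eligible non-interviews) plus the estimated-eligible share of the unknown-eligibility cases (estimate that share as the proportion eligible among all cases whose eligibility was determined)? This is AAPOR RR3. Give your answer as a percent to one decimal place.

44.3%

Declined to participate = 73 + 3 = 76
Never reached = 17 + 12 = 29
Unknown if eligible = 84 + 26 = 110
Top: 191
Determined eligible: 191 + 13 + 76 + 29 + 19 = 328
e = 328 / (328 + 23) = 328 / 351 = 0.9345
Eligible share of unknowns: 0.9345 × 110 = 102.80
Base: 328 + 102.80 = 430.80
RR3 = 191 / 430.80 = 0.4434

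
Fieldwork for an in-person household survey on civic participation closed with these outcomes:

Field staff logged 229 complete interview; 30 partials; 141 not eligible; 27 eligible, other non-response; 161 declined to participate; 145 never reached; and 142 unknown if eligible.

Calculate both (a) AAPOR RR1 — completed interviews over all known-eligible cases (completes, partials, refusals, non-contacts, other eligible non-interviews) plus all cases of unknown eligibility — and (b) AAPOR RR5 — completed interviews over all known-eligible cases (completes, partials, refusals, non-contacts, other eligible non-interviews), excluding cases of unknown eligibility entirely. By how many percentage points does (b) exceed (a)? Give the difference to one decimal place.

Top = 229
Denominator = 229 + 30 + 161 + 145 + 27 + 142 = 734
RR1 = 229 / 734 = 0.3120
Denominator = 229 + 30 + 161 + 145 + 27 = 592
RR5 = 229 / 592 = 0.3868
Difference = 38.68 − 31.20 = 7.48 percentage points

7.5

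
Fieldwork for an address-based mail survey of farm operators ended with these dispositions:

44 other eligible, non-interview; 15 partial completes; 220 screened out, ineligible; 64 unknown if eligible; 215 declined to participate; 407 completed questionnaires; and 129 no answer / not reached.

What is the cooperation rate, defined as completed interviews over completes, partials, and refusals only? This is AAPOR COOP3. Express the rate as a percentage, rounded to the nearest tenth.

63.9%

Top → 407
Denominator → 407 + 15 + 215 = 637
COOP3 = 407 / 637 = 0.6389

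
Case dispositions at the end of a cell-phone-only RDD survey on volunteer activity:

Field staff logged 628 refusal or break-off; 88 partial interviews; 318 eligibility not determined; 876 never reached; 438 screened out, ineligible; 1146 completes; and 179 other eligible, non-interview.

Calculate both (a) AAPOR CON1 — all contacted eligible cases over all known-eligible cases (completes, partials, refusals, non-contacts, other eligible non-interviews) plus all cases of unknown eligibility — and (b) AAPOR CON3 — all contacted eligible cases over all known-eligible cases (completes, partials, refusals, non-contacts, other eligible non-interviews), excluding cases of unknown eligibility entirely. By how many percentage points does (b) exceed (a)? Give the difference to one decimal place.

6.9

Top → 1146 + 88 + 628 + 179 = 2041
Base → 1146 + 88 + 628 + 876 + 179 + 318 = 3235
CON1 = 2041 / 3235 = 0.6309
Base → 1146 + 88 + 628 + 876 + 179 = 2917
CON3 = 2041 / 2917 = 0.6997
Difference = 69.97 − 63.09 = 6.88 percentage points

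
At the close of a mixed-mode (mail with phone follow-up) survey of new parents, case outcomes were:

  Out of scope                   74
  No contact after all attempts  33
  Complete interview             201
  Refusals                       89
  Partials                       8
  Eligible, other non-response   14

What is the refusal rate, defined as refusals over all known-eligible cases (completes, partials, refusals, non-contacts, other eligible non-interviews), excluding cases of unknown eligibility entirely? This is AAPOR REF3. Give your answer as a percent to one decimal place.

25.8%

Top = 89
Denominator = 201 + 8 + 89 + 33 + 14 = 345
REF3 = 89 / 345 = 0.2580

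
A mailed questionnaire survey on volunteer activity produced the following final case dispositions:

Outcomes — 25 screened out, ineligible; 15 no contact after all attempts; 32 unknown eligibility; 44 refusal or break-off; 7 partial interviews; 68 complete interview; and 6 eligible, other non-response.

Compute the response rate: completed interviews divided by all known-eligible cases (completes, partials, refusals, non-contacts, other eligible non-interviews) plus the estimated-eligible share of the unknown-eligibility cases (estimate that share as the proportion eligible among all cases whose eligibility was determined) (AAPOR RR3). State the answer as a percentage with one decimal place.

40.7%

Top → 68
Eligible (known) → 68 + 7 + 44 + 15 + 6 = 140
e = 140 / (140 + 25) = 140 / 165 = 0.8485
e × U → 0.8485 × 32 = 27.15
Denom → 140 + 27.15 = 167.15
RR3 = 68 / 167.15 = 0.4068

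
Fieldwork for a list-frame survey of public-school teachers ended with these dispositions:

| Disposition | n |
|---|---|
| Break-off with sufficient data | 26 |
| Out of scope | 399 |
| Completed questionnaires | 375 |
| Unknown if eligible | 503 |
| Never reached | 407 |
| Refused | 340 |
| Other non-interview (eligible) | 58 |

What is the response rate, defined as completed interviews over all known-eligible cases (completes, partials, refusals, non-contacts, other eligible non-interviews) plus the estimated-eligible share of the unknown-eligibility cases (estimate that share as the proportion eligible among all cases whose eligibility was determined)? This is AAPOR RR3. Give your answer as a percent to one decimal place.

Top = 375
Eligible (known) = 375 + 26 + 340 + 407 + 58 = 1206
e = 1206 / (1206 + 399) = 1206 / 1605 = 0.7514
Eligible share of unknowns = 0.7514 × 503 = 377.95
Denominator = 1206 + 377.95 = 1583.95
RR3 = 375 / 1583.95 = 0.2367

23.7%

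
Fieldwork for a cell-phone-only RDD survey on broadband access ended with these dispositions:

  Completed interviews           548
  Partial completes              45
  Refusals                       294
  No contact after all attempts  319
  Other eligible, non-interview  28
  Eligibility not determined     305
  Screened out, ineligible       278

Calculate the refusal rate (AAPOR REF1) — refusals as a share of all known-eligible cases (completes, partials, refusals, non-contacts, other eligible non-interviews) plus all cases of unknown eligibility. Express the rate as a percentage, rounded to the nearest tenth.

Numerator → 294
Base → 548 + 45 + 294 + 319 + 28 + 305 = 1539
REF1 = 294 / 1539 = 0.1910

19.1%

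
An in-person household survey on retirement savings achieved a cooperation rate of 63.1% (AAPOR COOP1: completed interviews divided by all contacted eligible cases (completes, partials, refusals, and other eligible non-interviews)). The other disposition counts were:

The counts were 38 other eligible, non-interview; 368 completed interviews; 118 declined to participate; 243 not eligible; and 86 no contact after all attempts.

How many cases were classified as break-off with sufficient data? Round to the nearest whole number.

59

COOP1 = 368 / D = 0.631
D = 368 / 0.631 = 583.2
Other denominator terms total 524
break-off with sufficient data = 583.2 − 524 ≈ 59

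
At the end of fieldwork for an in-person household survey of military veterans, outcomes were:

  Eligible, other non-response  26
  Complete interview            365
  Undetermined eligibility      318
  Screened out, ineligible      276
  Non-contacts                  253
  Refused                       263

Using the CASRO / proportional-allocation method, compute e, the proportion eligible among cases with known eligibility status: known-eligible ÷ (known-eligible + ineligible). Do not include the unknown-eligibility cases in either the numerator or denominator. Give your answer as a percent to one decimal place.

76.7%

Eligible (known): 365 + 263 + 253 + 26 = 907
e = 907 / (907 + 276) = 907 / 1183 = 0.7667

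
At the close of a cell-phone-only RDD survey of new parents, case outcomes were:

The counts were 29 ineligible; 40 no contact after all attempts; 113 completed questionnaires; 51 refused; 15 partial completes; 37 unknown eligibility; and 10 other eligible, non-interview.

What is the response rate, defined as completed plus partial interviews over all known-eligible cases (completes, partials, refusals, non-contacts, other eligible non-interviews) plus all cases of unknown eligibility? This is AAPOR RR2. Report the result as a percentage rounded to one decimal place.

48.1%

Num → 113 + 15 = 128
Denom → 113 + 15 + 51 + 40 + 10 + 37 = 266
RR2 = 128 / 266 = 0.4812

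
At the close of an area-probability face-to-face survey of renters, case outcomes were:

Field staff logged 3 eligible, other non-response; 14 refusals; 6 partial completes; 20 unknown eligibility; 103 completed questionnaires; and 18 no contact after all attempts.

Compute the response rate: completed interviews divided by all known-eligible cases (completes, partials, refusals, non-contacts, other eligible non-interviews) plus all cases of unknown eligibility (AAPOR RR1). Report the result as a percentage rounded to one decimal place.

Numerator: 103
Denominator: 103 + 6 + 14 + 18 + 3 + 20 = 164
RR1 = 103 / 164 = 0.6280

62.8%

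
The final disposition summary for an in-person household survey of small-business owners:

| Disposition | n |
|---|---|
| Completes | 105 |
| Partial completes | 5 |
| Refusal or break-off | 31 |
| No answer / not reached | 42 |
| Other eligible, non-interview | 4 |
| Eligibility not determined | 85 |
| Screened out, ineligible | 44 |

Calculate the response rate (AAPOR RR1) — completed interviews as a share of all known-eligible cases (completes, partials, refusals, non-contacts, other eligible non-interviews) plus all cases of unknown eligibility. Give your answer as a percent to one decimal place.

Numerator: 105
Base: 105 + 5 + 31 + 42 + 4 + 85 = 272
RR1 = 105 / 272 = 0.3860

38.6%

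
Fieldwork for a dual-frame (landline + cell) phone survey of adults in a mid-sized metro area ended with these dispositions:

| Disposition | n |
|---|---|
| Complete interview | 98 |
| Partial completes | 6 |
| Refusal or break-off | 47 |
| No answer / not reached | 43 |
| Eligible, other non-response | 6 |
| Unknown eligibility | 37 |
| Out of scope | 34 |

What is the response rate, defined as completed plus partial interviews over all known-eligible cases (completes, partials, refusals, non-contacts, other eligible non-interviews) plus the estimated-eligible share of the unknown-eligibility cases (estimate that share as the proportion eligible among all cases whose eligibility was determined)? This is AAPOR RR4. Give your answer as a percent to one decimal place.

Top = 98 + 6 = 104
Determined eligible = 98 + 6 + 47 + 43 + 6 = 200
e = 200 / (200 + 34) = 200 / 234 = 0.8547
Estimated eligible among unknowns = 0.8547 × 37 = 31.62
Denominator = 200 + 31.62 = 231.62
RR4 = 104 / 231.62 = 0.4490

44.9%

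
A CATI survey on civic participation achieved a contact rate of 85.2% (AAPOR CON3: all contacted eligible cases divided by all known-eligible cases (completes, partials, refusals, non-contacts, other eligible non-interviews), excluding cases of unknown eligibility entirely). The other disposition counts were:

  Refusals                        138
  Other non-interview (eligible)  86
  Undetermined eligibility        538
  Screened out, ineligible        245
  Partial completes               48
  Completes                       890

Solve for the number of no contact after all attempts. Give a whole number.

202

Numerator: 890 + 48 + 138 + 86 = 1162
CON3 = 1162 / D = 0.852
D = 1162 / 0.852 = 1363.8
Rest of base = 1162
no contact after all attempts = 1363.8 − 1162 ≈ 202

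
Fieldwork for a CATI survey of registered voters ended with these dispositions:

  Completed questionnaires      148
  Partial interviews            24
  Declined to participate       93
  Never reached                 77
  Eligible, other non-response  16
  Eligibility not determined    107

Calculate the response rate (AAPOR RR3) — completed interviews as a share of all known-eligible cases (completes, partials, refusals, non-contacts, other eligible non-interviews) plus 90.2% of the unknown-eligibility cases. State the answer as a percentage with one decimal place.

32.6%

Top: 148
Known eligible: 148 + 24 + 93 + 77 + 16 = 358
Estimated eligible among unknowns: 0.9020 × 107 = 96.51
Denominator: 358 + 96.51 = 454.51
RR3 = 148 / 454.51 = 0.3256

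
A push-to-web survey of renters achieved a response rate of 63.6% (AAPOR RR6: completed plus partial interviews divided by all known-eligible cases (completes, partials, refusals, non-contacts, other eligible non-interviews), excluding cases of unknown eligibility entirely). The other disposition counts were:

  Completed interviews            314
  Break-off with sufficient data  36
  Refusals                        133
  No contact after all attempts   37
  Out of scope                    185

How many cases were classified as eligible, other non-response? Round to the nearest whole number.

Num = 314 + 36 = 350
RR6 = 350 / D = 0.636
D = 350 / 0.636 = 550.3
Remaining denominator categories sum to 520
eligible, other non-response = 550.3 − 520 ≈ 30

30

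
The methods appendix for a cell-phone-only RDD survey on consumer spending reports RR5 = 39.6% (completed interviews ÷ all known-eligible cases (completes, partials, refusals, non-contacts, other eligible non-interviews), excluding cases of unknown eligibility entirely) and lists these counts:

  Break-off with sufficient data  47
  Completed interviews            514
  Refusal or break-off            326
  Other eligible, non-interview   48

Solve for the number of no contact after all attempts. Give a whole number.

363

RR5 = 514 / D = 0.396
D = 514 / 0.396 = 1298.0
Other denominator terms total 935
no contact after all attempts = 1298.0 − 935 ≈ 363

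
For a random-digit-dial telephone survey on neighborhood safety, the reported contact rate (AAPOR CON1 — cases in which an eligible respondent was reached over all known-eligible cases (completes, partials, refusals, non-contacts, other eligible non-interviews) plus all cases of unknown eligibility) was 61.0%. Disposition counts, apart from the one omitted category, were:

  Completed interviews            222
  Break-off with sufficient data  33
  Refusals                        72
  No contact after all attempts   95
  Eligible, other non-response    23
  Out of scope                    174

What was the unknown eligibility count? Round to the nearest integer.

129

Top = 222 + 33 + 72 + 23 = 350
CON1 = 350 / D = 0.610
D = 350 / 0.610 = 573.8
Other denominator terms total 445
unknown eligibility = 573.8 − 445 ≈ 129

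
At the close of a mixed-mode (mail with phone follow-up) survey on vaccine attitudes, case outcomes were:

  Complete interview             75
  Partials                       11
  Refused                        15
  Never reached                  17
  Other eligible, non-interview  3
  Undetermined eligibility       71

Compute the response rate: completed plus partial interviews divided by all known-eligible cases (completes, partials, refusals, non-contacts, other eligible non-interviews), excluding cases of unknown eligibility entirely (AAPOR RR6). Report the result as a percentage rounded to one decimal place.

Top → 75 + 11 = 86
Denominator → 75 + 11 + 15 + 17 + 3 = 121
RR6 = 86 / 121 = 0.7107

71.1%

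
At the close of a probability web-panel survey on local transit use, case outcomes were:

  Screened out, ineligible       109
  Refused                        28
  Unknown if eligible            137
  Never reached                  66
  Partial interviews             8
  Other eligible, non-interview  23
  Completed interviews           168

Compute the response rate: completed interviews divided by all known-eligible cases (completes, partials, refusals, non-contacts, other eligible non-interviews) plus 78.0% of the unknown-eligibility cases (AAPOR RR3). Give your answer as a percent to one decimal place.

Num = 168
Determined eligible = 168 + 8 + 28 + 66 + 23 = 293
e × U = 0.7800 × 137 = 106.86
Base = 293 + 106.86 = 399.86
RR3 = 168 / 399.86 = 0.4201

42.0%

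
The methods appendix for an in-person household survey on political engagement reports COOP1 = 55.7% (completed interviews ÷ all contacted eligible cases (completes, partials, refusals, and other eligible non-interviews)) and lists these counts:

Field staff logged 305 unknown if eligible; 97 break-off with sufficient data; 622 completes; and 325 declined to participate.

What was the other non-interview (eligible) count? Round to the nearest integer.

COOP1 = 622 / D = 0.557
D = 622 / 0.557 = 1116.7
Other denominator terms total 1044
other non-interview (eligible) = 1116.7 − 1044 ≈ 73

73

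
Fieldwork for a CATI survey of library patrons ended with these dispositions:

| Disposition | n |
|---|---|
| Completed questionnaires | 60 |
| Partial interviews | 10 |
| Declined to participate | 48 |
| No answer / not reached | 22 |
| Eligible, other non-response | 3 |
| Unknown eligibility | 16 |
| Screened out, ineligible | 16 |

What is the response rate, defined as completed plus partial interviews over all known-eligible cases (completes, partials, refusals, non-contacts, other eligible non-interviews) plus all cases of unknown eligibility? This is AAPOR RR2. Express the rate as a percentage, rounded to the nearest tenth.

Top → 60 + 10 = 70
Denom → 60 + 10 + 48 + 22 + 3 + 16 = 159
RR2 = 70 / 159 = 0.4403

44.0%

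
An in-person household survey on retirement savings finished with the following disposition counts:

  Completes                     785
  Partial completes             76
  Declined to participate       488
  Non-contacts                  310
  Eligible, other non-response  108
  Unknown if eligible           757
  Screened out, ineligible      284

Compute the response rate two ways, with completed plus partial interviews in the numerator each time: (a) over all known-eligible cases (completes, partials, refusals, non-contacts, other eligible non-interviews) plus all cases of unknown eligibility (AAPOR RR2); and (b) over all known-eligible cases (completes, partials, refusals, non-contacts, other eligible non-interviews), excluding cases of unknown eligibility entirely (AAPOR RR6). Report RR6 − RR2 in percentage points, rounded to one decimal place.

14.6

Num: 785 + 76 = 861
Base: 785 + 76 + 488 + 310 + 108 + 757 = 2524
RR2 = 861 / 2524 = 0.3411
Base: 785 + 76 + 488 + 310 + 108 = 1767
RR6 = 861 / 1767 = 0.4873
Difference = 48.73 − 34.11 = 14.62 percentage points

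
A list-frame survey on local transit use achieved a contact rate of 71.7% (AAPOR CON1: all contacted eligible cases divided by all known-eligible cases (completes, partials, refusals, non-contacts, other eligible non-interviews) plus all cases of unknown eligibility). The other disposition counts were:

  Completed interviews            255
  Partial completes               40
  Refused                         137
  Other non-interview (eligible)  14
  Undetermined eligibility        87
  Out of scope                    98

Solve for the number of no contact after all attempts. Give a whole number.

89

Numerator = 255 + 40 + 137 + 14 = 446
CON1 = 446 / D = 0.717
D = 446 / 0.717 = 622.0
Rest of base = 533
no contact after all attempts = 622.0 − 533 ≈ 89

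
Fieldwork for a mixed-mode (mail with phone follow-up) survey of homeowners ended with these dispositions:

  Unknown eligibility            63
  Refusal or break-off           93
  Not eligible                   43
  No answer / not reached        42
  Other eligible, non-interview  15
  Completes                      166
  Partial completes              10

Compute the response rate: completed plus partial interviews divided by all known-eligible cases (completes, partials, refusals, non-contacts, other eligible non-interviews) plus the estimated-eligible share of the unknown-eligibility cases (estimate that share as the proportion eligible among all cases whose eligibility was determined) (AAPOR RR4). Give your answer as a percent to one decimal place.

46.1%

Top = 166 + 10 = 176
Known eligible = 166 + 10 + 93 + 42 + 15 = 326
e = 326 / (326 + 43) = 326 / 369 = 0.8835
Estimated eligible among unknowns = 0.8835 × 63 = 55.66
Base = 326 + 55.66 = 381.66
RR4 = 176 / 381.66 = 0.4611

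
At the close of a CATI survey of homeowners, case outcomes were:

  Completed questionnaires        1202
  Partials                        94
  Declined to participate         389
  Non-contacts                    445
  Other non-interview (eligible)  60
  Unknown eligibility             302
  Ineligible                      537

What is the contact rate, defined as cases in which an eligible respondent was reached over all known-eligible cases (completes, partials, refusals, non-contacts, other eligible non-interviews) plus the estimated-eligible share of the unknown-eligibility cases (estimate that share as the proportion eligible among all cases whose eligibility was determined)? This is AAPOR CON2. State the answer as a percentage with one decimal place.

Num → 1202 + 94 + 389 + 60 = 1745
Determined eligible → 1202 + 94 + 389 + 445 + 60 = 2190
e = 2190 / (2190 + 537) = 2190 / 2727 = 0.8031
Estimated eligible among unknowns → 0.8031 × 302 = 242.54
Base → 2190 + 242.54 = 2432.54
CON2 = 1745 / 2432.54 = 0.7174

71.7%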